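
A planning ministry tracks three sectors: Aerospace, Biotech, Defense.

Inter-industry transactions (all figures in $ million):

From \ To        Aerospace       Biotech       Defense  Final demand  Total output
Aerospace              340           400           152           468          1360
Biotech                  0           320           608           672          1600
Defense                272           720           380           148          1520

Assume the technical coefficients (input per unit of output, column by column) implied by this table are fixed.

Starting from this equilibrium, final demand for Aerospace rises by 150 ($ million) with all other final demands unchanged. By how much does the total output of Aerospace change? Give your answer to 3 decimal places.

Technical coefficients a_ij = z_ij / X_j:
  a_AA = 340/1360 = 0.25, a_BA = 0/1360 = 0.00, a_DA = 272/1360 = 0.20
  a_AB = 400/1600 = 0.25, a_BB = 320/1600 = 0.20, a_DB = 720/1600 = 0.45
  a_AD = 152/1520 = 0.10, a_BD = 608/1520 = 0.40, a_DD = 380/1520 = 0.25
I − A =
  [   0.75    -0.25    -0.10]
  [   0.00     0.80    -0.40]
  [  -0.20    -0.45     0.75]
Cofactors of I−A, C_ij = (−1)^(i+j)·(minor ij) (rows/columns in the sector order above):
  C_11 = (0.80)(0.75) − (-0.40)(-0.45) = 0.4200
  C_12 = −[(0.00)(0.75) − (-0.40)(-0.20)] = 0.0800
  C_13 = (0.00)(-0.45) − (0.80)(-0.20) = 0.1600
  C_21 = −[(-0.25)(0.75) − (-0.10)(-0.45)] = 0.2325
  C_22 = (0.75)(0.75) − (-0.10)(-0.20) = 0.5425
  C_23 = −[(0.75)(-0.45) − (-0.25)(-0.20)] = 0.3875
  C_31 = (-0.25)(-0.40) − (-0.10)(0.80) = 0.1800
  C_32 = −[(0.75)(-0.40) − (-0.10)(0.00)] = 0.3000
  C_33 = (0.75)(0.80) − (-0.25)(0.00) = 0.6000
det(I−A) = Σ_j (I−A)_1j·C_1j = (0.75)(0.4200) + (-0.25)(0.0800) + (-0.10)(0.1600) = 0.2790
adj(I−A) = Cᵀ =
  [ 0.4200   0.2325   0.1800]
  [ 0.0800   0.5425   0.3000]
  [ 0.1600   0.3875   0.6000]
(I − A)⁻¹ = adj(I−A) / det(I−A) ≈
  [   1.5054     0.8333     0.6452]
  [   0.2867     1.9444     1.0753]
  [   0.5735     1.3889     2.1505]
Δx = (I − A)⁻¹ Δd with Δd having +150 in the Aerospace component and 0 elsewhere.
So Δx_A = L_AA · (+150), where L_AA = adj(I−A)_AA / det(I−A) = 0.4200 / 0.2790.
Δx_A = 0.4200 × (+150) / 0.2790 = 63.00 / 0.2790 ≈ 225.806.

Δx_A = 225.806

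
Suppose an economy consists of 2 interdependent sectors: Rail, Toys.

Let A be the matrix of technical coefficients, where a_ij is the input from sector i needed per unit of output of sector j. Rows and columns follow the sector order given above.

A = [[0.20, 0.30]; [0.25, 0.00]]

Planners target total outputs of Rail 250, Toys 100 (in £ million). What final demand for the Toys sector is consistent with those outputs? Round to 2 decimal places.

d_T = 37.50

I − A =
  [   0.80    -0.30]
  [  -0.25     1.00]
d = (I − A) x:
  d_R = (+0.80)·250 + (-0.30)·100 = 170.00
  d_T = (-0.25)·250 + (+1.00)·100 = 37.50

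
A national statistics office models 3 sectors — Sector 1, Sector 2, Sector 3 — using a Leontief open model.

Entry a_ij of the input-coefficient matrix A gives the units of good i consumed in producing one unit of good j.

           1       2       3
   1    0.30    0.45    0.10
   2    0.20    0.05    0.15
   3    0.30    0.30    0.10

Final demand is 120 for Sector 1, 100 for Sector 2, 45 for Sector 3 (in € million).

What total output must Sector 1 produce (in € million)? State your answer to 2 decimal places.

I − A =
  [   0.70    -0.45    -0.10]
  [  -0.20     0.95    -0.15]
  [  -0.30    -0.30     0.90]
Cofactors of I−A, C_ij = (−1)^(i+j)·(minor ij) (rows/columns in the sector order above):
  C_11 = (0.95)(0.90) − (-0.15)(-0.30) = 0.8100
  C_12 = −[(-0.20)(0.90) − (-0.15)(-0.30)] = 0.2250
  C_13 = (-0.20)(-0.30) − (0.95)(-0.30) = 0.3450
  C_21 = −[(-0.45)(0.90) − (-0.10)(-0.30)] = 0.4350
  C_22 = (0.70)(0.90) − (-0.10)(-0.30) = 0.6000
  C_23 = −[(0.70)(-0.30) − (-0.45)(-0.30)] = 0.3450
  C_31 = (-0.45)(-0.15) − (-0.10)(0.95) = 0.1625
  C_32 = −[(0.70)(-0.15) − (-0.10)(-0.20)] = 0.1250
  C_33 = (0.70)(0.95) − (-0.45)(-0.20) = 0.5750
det(I−A) = Σ_j (I−A)_1j·C_1j = (0.70)(0.8100) + (-0.45)(0.2250) + (-0.10)(0.3450) = 0.43125
adj(I−A) = Cᵀ =
  [ 0.8100   0.4350   0.1625]
  [ 0.2250   0.6000   0.1250]
  [ 0.3450   0.3450   0.5750]
(I − A)⁻¹ = adj(I−A) / det(I−A) ≈
  [   1.8783     1.0087     0.3768]
  [   0.5217     1.3913     0.2899]
  [   0.8000     0.8000     1.3333]
x = (I − A)⁻¹ d = adj(I−A)·d / det(I−A), with det(I−A) = 0.43125:
  x_1 = (0.8100·120 + 0.4350·100 + 0.1625·45) / 0.43125 = 148.0125 / 0.43125 ≈ 343.22
  x_2 = (0.2250·120 + 0.6000·100 + 0.1250·45) / 0.43125 = 92.625 / 0.43125 ≈ 214.78
  x_3 = (0.3450·120 + 0.3450·100 + 0.5750·45) / 0.43125 = 101.775 / 0.43125 = 236.00

x_1 = 343.22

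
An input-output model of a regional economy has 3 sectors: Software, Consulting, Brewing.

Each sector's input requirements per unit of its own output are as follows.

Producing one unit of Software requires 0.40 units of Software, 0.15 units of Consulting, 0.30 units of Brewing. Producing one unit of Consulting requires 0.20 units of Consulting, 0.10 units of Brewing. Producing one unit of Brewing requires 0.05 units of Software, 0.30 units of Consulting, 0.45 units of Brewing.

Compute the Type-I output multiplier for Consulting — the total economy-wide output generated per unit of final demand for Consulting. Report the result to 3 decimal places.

m_C = 1.629

I − A =
  [   0.60     0.00    -0.05]
  [  -0.15     0.80    -0.30]
  [  -0.30    -0.10     0.55]
Cofactors of I−A, C_ij = (−1)^(i+j)·(minor ij) (rows/columns in the sector order above):
  C_11 = (0.80)(0.55) − (-0.30)(-0.10) = 0.4100
  C_12 = −[(-0.15)(0.55) − (-0.30)(-0.30)] = 0.1725
  C_13 = (-0.15)(-0.10) − (0.80)(-0.30) = 0.2550
  C_21 = −[(0.00)(0.55) − (-0.05)(-0.10)] = 0.0050
  C_22 = (0.60)(0.55) − (-0.05)(-0.30) = 0.3150
  C_23 = −[(0.60)(-0.10) − (0.00)(-0.30)] = 0.0600
  C_31 = (0.00)(-0.30) − (-0.05)(0.80) = 0.0400
  C_32 = −[(0.60)(-0.30) − (-0.05)(-0.15)] = 0.1875
  C_33 = (0.60)(0.80) − (0.00)(-0.15) = 0.4800
det(I−A) = Σ_j (I−A)_1j·C_1j = (0.60)(0.4100) + (0.00)(0.1725) + (-0.05)(0.2550) = 0.23325
adj(I−A) = Cᵀ =
  [ 0.4100   0.0050   0.0400]
  [ 0.1725   0.3150   0.1875]
  [ 0.2550   0.0600   0.4800]
(I − A)⁻¹ = adj(I−A) / det(I−A) ≈
  [   1.7578     0.0214     0.1715]
  [   0.7395     1.3505     0.8039]
  [   1.0932     0.2572     2.0579]
The output multiplier for sector j is the column-j sum of the Leontief inverse (I − A)⁻¹ = adj(I−A) / det(I−A).
Column C of adj(I−A): (0.0050, 0.3150, 0.0600); det(I−A) = 0.23325.
m_C = (0.0050 + 0.3150 + 0.0600) / 0.23325 = 0.38 / 0.23325 ≈ 1.629.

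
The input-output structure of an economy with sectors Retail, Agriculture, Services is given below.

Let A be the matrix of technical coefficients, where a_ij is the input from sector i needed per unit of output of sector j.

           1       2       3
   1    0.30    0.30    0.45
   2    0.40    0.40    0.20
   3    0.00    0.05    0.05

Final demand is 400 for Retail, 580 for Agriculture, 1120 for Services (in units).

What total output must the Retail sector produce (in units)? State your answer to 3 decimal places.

I − A =
  [   0.70    -0.30    -0.45]
  [  -0.40     0.60    -0.20]
  [   0.00    -0.05     0.95]
Cofactors of I−A, C_ij = (−1)^(i+j)·(minor ij) (rows/columns in the sector order above):
  C_11 = (0.60)(0.95) − (-0.20)(-0.05) = 0.5600
  C_12 = −[(-0.40)(0.95) − (-0.20)(0.00)] = 0.3800
  C_13 = (-0.40)(-0.05) − (0.60)(0.00) = 0.0200
  C_21 = −[(-0.30)(0.95) − (-0.45)(-0.05)] = 0.3075
  C_22 = (0.70)(0.95) − (-0.45)(0.00) = 0.6650
  C_23 = −[(0.70)(-0.05) − (-0.30)(0.00)] = 0.0350
  C_31 = (-0.30)(-0.20) − (-0.45)(0.60) = 0.3300
  C_32 = −[(0.70)(-0.20) − (-0.45)(-0.40)] = 0.3200
  C_33 = (0.70)(0.60) − (-0.30)(-0.40) = 0.3000
det(I−A) = Σ_j (I−A)_1j·C_1j = (0.70)(0.5600) + (-0.30)(0.3800) + (-0.45)(0.0200) = 0.2690
adj(I−A) = Cᵀ =
  [ 0.5600   0.3075   0.3300]
  [ 0.3800   0.6650   0.3200]
  [ 0.0200   0.0350   0.3000]
(I − A)⁻¹ = adj(I−A) / det(I−A) ≈
  [   2.0818     1.1431     1.2268]
  [   1.4126     2.4721     1.1896]
  [   0.0743     0.1301     1.1152]
x = (I − A)⁻¹ d = adj(I−A)·d / det(I−A), with det(I−A) = 0.2690:
  x_1 = (0.5600·400 + 0.3075·580 + 0.3300·1120) / 0.2690 = 771.95 / 0.2690 ≈ 2869.703
  x_2 = (0.3800·400 + 0.6650·580 + 0.3200·1120) / 0.2690 = 896.10 / 0.2690 ≈ 3331.227
  x_3 = (0.0200·400 + 0.0350·580 + 0.3000·1120) / 0.2690 = 364.30 / 0.2690 ≈ 1354.275

x_1 = 2869.703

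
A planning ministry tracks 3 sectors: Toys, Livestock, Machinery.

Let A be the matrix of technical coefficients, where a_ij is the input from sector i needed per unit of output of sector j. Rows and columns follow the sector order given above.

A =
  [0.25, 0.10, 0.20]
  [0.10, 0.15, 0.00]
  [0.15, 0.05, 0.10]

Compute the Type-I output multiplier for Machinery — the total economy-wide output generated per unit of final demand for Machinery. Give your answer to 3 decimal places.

m_3 = 1.519

I − A =
  [   0.75    -0.10    -0.20]
  [  -0.10     0.85     0.00]
  [  -0.15    -0.05     0.90]
Cofactors of I−A, C_ij = (−1)^(i+j)·(minor ij) (rows/columns in the sector order above):
  C_11 = (0.85)(0.90) − (0.00)(-0.05) = 0.7650
  C_12 = −[(-0.10)(0.90) − (0.00)(-0.15)] = 0.0900
  C_13 = (-0.10)(-0.05) − (0.85)(-0.15) = 0.1325
  C_21 = −[(-0.10)(0.90) − (-0.20)(-0.05)] = 0.1000
  C_22 = (0.75)(0.90) − (-0.20)(-0.15) = 0.6450
  C_23 = −[(0.75)(-0.05) − (-0.10)(-0.15)] = 0.0525
  C_31 = (-0.10)(0.00) − (-0.20)(0.85) = 0.1700
  C_32 = −[(0.75)(0.00) − (-0.20)(-0.10)] = 0.0200
  C_33 = (0.75)(0.85) − (-0.10)(-0.10) = 0.6275
det(I−A) = Σ_j (I−A)_1j·C_1j = (0.75)(0.7650) + (-0.10)(0.0900) + (-0.20)(0.1325) = 0.53825
adj(I−A) = Cᵀ =
  [ 0.7650   0.1000   0.1700]
  [ 0.0900   0.6450   0.0200]
  [ 0.1325   0.0525   0.6275]
(I − A)⁻¹ = adj(I−A) / det(I−A) ≈
  [   1.4213     0.1858     0.3158]
  [   0.1672     1.1983     0.0372]
  [   0.2462     0.0975     1.1658]
The output multiplier for sector j is the column-j sum of the Leontief inverse (I − A)⁻¹ = adj(I−A) / det(I−A).
Column 3 of adj(I−A): (0.1700, 0.0200, 0.6275); det(I−A) = 0.53825.
m_3 = (0.1700 + 0.0200 + 0.6275) / 0.53825 = 0.8175 / 0.53825 ≈ 1.519.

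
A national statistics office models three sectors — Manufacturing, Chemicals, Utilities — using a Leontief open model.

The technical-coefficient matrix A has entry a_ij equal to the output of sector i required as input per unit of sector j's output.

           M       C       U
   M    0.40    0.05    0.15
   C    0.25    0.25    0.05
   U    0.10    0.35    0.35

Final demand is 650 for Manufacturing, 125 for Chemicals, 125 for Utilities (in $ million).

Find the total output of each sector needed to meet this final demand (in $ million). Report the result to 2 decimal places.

I − A =
  [   0.60    -0.05    -0.15]
  [  -0.25     0.75    -0.05]
  [  -0.10    -0.35     0.65]
Cofactors of I−A, C_ij = (−1)^(i+j)·(minor ij) (rows/columns in the sector order above):
  C_11 = (0.75)(0.65) − (-0.05)(-0.35) = 0.4700
  C_12 = −[(-0.25)(0.65) − (-0.05)(-0.10)] = 0.1675
  C_13 = (-0.25)(-0.35) − (0.75)(-0.10) = 0.1625
  C_21 = −[(-0.05)(0.65) − (-0.15)(-0.35)] = 0.0850
  C_22 = (0.60)(0.65) − (-0.15)(-0.10) = 0.3750
  C_23 = −[(0.60)(-0.35) − (-0.05)(-0.10)] = 0.2150
  C_31 = (-0.05)(-0.05) − (-0.15)(0.75) = 0.1150
  C_32 = −[(0.60)(-0.05) − (-0.15)(-0.25)] = 0.0675
  C_33 = (0.60)(0.75) − (-0.05)(-0.25) = 0.4375
det(I−A) = Σ_j (I−A)_1j·C_1j = (0.60)(0.4700) + (-0.05)(0.1675) + (-0.15)(0.1625) = 0.24925
adj(I−A) = Cᵀ =
  [ 0.4700   0.0850   0.1150]
  [ 0.1675   0.3750   0.0675]
  [ 0.1625   0.2150   0.4375]
(I − A)⁻¹ = adj(I−A) / det(I−A) ≈
  [   1.8857     0.3410     0.4614]
  [   0.6720     1.5045     0.2708]
  [   0.6520     0.8626     1.7553]
x = (I − A)⁻¹ d = adj(I−A)·d / det(I−A), with det(I−A) = 0.24925:
  x_M = (0.4700·650 + 0.0850·125 + 0.1150·125) / 0.24925 = 330.50 / 0.24925 ≈ 1325.98
  x_C = (0.1675·650 + 0.3750·125 + 0.0675·125) / 0.24925 = 164.1875 / 0.24925 ≈ 658.73
  x_U = (0.1625·650 + 0.2150·125 + 0.4375·125) / 0.24925 = 187.1875 / 0.24925 ≈ 751.00

x_M = 1325.98, x_C = 658.73, x_U = 751.00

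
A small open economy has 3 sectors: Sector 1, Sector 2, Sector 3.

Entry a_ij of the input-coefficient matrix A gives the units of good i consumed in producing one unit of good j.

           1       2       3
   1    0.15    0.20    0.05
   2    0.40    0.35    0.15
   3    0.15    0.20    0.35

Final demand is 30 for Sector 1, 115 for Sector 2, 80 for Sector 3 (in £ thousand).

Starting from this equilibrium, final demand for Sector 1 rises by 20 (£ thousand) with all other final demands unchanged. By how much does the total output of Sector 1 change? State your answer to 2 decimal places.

Δx_1 = 29.26

I − A =
  [   0.85    -0.20    -0.05]
  [  -0.40     0.65    -0.15]
  [  -0.15    -0.20     0.65]
Cofactors of I−A, C_ij = (−1)^(i+j)·(minor ij) (rows/columns in the sector order above):
  C_11 = (0.65)(0.65) − (-0.15)(-0.20) = 0.3925
  C_12 = −[(-0.40)(0.65) − (-0.15)(-0.15)] = 0.2825
  C_13 = (-0.40)(-0.20) − (0.65)(-0.15) = 0.1775
  C_21 = −[(-0.20)(0.65) − (-0.05)(-0.20)] = 0.1400
  C_22 = (0.85)(0.65) − (-0.05)(-0.15) = 0.5450
  C_23 = −[(0.85)(-0.20) − (-0.20)(-0.15)] = 0.2000
  C_31 = (-0.20)(-0.15) − (-0.05)(0.65) = 0.0625
  C_32 = −[(0.85)(-0.15) − (-0.05)(-0.40)] = 0.1475
  C_33 = (0.85)(0.65) − (-0.20)(-0.40) = 0.4725
det(I−A) = Σ_j (I−A)_1j·C_1j = (0.85)(0.3925) + (-0.20)(0.2825) + (-0.05)(0.1775) = 0.26825
adj(I−A) = Cᵀ =
  [ 0.3925   0.1400   0.0625]
  [ 0.2825   0.5450   0.1475]
  [ 0.1775   0.2000   0.4725]
(I − A)⁻¹ = adj(I−A) / det(I−A) ≈
  [   1.4632     0.5219     0.2330]
  [   1.0531     2.0317     0.5499]
  [   0.6617     0.7456     1.7614]
Δx = (I − A)⁻¹ Δd with Δd having +20 in the Sector 1 component and 0 elsewhere.
So Δx_1 = L_11 · (+20), where L_11 = adj(I−A)_11 / det(I−A) = 0.3925 / 0.26825.
Δx_1 = 0.3925 × (+20) / 0.26825 = 7.85 / 0.26825 ≈ 29.26.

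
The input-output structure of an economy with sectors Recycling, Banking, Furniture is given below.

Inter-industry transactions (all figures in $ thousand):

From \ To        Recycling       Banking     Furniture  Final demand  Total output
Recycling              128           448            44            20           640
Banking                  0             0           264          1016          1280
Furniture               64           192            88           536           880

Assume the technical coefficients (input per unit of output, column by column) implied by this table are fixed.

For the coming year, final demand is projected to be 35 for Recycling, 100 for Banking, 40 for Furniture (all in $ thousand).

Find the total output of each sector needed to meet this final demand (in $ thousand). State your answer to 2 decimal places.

x_1 = 102.28, x_2 = 122.89, x_3 = 76.29

Technical coefficients a_ij = z_ij / X_j:
  a_11 = 128/640 = 0.20, a_21 = 0/640 = 0.00, a_31 = 64/640 = 0.10
  a_12 = 448/1280 = 0.35, a_22 = 0/1280 = 0.00, a_32 = 192/1280 = 0.15
  a_13 = 44/880 = 0.05, a_23 = 264/880 = 0.30, a_33 = 88/880 = 0.10
I − A =
  [   0.80    -0.35    -0.05]
  [   0.00     1.00    -0.30]
  [  -0.10    -0.15     0.90]
Cofactors of I−A, C_ij = (−1)^(i+j)·(minor ij) (rows/columns in the sector order above):
  C_11 = (1.00)(0.90) − (-0.30)(-0.15) = 0.8550
  C_12 = −[(0.00)(0.90) − (-0.30)(-0.10)] = 0.0300
  C_13 = (0.00)(-0.15) − (1.00)(-0.10) = 0.1000
  C_21 = −[(-0.35)(0.90) − (-0.05)(-0.15)] = 0.3225
  C_22 = (0.80)(0.90) − (-0.05)(-0.10) = 0.7150
  C_23 = −[(0.80)(-0.15) − (-0.35)(-0.10)] = 0.1550
  C_31 = (-0.35)(-0.30) − (-0.05)(1.00) = 0.1550
  C_32 = −[(0.80)(-0.30) − (-0.05)(0.00)] = 0.2400
  C_33 = (0.80)(1.00) − (-0.35)(0.00) = 0.8000
det(I−A) = Σ_j (I−A)_1j·C_1j = (0.80)(0.8550) + (-0.35)(0.0300) + (-0.05)(0.1000) = 0.6685
adj(I−A) = Cᵀ =
  [ 0.8550   0.3225   0.1550]
  [ 0.0300   0.7150   0.2400]
  [ 0.1000   0.1550   0.8000]
(I − A)⁻¹ = adj(I−A) / det(I−A) ≈
  [   1.2790     0.4824     0.2319]
  [   0.0449     1.0696     0.3590]
  [   0.1496     0.2319     1.1967]
x = (I − A)⁻¹ d = adj(I−A)·d / det(I−A), with det(I−A) = 0.6685:
  x_1 = (0.8550·35 + 0.3225·100 + 0.1550·40) / 0.6685 = 68.375 / 0.6685 ≈ 102.28
  x_2 = (0.0300·35 + 0.7150·100 + 0.2400·40) / 0.6685 = 82.15 / 0.6685 ≈ 122.89
  x_3 = (0.1000·35 + 0.1550·100 + 0.8000·40) / 0.6685 = 51.00 / 0.6685 ≈ 76.29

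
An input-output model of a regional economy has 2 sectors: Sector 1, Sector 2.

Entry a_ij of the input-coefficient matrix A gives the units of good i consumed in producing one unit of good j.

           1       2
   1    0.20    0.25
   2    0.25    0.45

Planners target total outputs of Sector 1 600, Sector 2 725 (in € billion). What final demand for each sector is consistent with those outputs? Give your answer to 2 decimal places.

I − A =
  [   0.80    -0.25]
  [  -0.25     0.55]
d = (I − A) x:
  d_1 = (+0.80)·600 + (-0.25)·725 = 298.75
  d_2 = (-0.25)·600 + (+0.55)·725 = 248.75

d_1 = 298.75, d_2 = 248.75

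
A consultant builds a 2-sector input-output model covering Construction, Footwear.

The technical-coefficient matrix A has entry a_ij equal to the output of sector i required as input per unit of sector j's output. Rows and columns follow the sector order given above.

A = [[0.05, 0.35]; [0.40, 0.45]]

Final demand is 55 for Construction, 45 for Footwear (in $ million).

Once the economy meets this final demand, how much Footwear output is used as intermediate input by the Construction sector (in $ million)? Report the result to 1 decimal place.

z_21 = 48.1

I − A =
  [   0.95    -0.35]
  [  -0.40     0.55]
det(I−A) = (0.95)(0.55) − (-0.35)(-0.40) = 0.3825
adj(I−A) = [[0.55, 0.35], [0.40, 0.95]]
(I − A)⁻¹ = adj(I−A) / det(I−A) ≈
  [   1.4379     0.9150]
  [   1.0458     2.4837]
First solve x = (I − A)⁻¹ d = adj(I−A)·d / det(I−A); in particular x_1 = (0.55·55 + 0.35·45) / 0.3825 = 46.00 / 0.3825 ≈ 120.261.
Intermediate flow from 2 to 1: z_21 = a_21 · x_1 = 0.40 × 46.00 / 0.3825 = 18.40 / 0.3825 ≈ 48.1.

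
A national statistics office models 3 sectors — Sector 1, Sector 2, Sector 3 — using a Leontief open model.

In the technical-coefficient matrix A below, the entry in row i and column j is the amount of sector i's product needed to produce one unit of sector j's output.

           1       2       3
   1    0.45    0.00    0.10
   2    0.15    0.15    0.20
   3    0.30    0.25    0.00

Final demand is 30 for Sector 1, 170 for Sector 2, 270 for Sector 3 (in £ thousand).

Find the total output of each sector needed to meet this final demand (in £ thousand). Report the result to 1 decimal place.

I − A =
  [   0.55     0.00    -0.10]
  [  -0.15     0.85    -0.20]
  [  -0.30    -0.25     1.00]
Cofactors of I−A, C_ij = (−1)^(i+j)·(minor ij) (rows/columns in the sector order above):
  C_11 = (0.85)(1.00) − (-0.20)(-0.25) = 0.8000
  C_12 = −[(-0.15)(1.00) − (-0.20)(-0.30)] = 0.2100
  C_13 = (-0.15)(-0.25) − (0.85)(-0.30) = 0.2925
  C_21 = −[(0.00)(1.00) − (-0.10)(-0.25)] = 0.0250
  C_22 = (0.55)(1.00) − (-0.10)(-0.30) = 0.5200
  C_23 = −[(0.55)(-0.25) − (0.00)(-0.30)] = 0.1375
  C_31 = (0.00)(-0.20) − (-0.10)(0.85) = 0.0850
  C_32 = −[(0.55)(-0.20) − (-0.10)(-0.15)] = 0.1250
  C_33 = (0.55)(0.85) − (0.00)(-0.15) = 0.4675
det(I−A) = Σ_j (I−A)_1j·C_1j = (0.55)(0.8000) + (0.00)(0.2100) + (-0.10)(0.2925) = 0.41075
adj(I−A) = Cᵀ =
  [ 0.8000   0.0250   0.0850]
  [ 0.2100   0.5200   0.1250]
  [ 0.2925   0.1375   0.4675]
(I − A)⁻¹ = adj(I−A) / det(I−A) ≈
  [   1.9477     0.0609     0.2069]
  [   0.5113     1.2660     0.3043]
  [   0.7121     0.3348     1.1382]
x = (I − A)⁻¹ d = adj(I−A)·d / det(I−A), with det(I−A) = 0.41075:
  x_1 = (0.8000·30 + 0.0250·170 + 0.0850·270) / 0.41075 = 51.20 / 0.41075 ≈ 124.7
  x_2 = (0.2100·30 + 0.5200·170 + 0.1250·270) / 0.41075 = 128.45 / 0.41075 ≈ 312.7
  x_3 = (0.2925·30 + 0.1375·170 + 0.4675·270) / 0.41075 = 158.375 / 0.41075 ≈ 385.6

x_1 = 124.7, x_2 = 312.7, x_3 = 385.6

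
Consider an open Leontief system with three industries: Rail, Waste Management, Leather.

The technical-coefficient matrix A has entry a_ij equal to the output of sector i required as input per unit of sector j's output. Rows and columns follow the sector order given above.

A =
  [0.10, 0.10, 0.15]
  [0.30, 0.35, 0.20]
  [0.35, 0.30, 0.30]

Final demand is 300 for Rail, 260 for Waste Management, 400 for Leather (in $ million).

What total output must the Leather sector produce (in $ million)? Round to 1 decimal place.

I − A =
  [   0.90    -0.10    -0.15]
  [  -0.30     0.65    -0.20]
  [  -0.35    -0.30     0.70]
Cofactors of I−A, C_ij = (−1)^(i+j)·(minor ij) (rows/columns in the sector order above):
  C_11 = (0.65)(0.70) − (-0.20)(-0.30) = 0.3950
  C_12 = −[(-0.30)(0.70) − (-0.20)(-0.35)] = 0.2800
  C_13 = (-0.30)(-0.30) − (0.65)(-0.35) = 0.3175
  C_21 = −[(-0.10)(0.70) − (-0.15)(-0.30)] = 0.1150
  C_22 = (0.90)(0.70) − (-0.15)(-0.35) = 0.5775
  C_23 = −[(0.90)(-0.30) − (-0.10)(-0.35)] = 0.3050
  C_31 = (-0.10)(-0.20) − (-0.15)(0.65) = 0.1175
  C_32 = −[(0.90)(-0.20) − (-0.15)(-0.30)] = 0.2250
  C_33 = (0.90)(0.65) − (-0.10)(-0.30) = 0.5550
det(I−A) = Σ_j (I−A)_1j·C_1j = (0.90)(0.3950) + (-0.10)(0.2800) + (-0.15)(0.3175) = 0.279875
adj(I−A) = Cᵀ =
  [ 0.3950   0.1150   0.1175]
  [ 0.2800   0.5775   0.2250]
  [ 0.3175   0.3050   0.5550]
(I − A)⁻¹ = adj(I−A) / det(I−A) ≈
  [   1.4113     0.4109     0.4198]
  [   1.0004     2.0634     0.8039]
  [   1.1344     1.0898     1.9830]
x = (I − A)⁻¹ d = adj(I−A)·d / det(I−A), with det(I−A) = 0.279875:
  x_1 = (0.3950·300 + 0.1150·260 + 0.1175·400) / 0.279875 = 195.40 / 0.279875 ≈ 698.2
  x_2 = (0.2800·300 + 0.5775·260 + 0.2250·400) / 0.279875 = 324.15 / 0.279875 ≈ 1158.2
  x_3 = (0.3175·300 + 0.3050·260 + 0.5550·400) / 0.279875 = 396.55 / 0.279875 ≈ 1416.9

x_3 = 1416.9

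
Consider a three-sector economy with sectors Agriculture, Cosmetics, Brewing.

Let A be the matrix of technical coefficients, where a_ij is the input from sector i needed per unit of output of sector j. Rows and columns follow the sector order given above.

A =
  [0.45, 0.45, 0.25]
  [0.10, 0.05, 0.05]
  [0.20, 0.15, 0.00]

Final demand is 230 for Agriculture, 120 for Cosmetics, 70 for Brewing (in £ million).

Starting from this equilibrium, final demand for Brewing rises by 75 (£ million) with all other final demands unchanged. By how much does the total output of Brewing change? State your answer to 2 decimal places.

I − A =
  [   0.55    -0.45    -0.25]
  [  -0.10     0.95    -0.05]
  [  -0.20    -0.15     1.00]
Cofactors of I−A, C_ij = (−1)^(i+j)·(minor ij) (rows/columns in the sector order above):
  C_11 = (0.95)(1.00) − (-0.05)(-0.15) = 0.9425
  C_12 = −[(-0.10)(1.00) − (-0.05)(-0.20)] = 0.1100
  C_13 = (-0.10)(-0.15) − (0.95)(-0.20) = 0.2050
  C_21 = −[(-0.45)(1.00) − (-0.25)(-0.15)] = 0.4875
  C_22 = (0.55)(1.00) − (-0.25)(-0.20) = 0.5000
  C_23 = −[(0.55)(-0.15) − (-0.45)(-0.20)] = 0.1725
  C_31 = (-0.45)(-0.05) − (-0.25)(0.95) = 0.2600
  C_32 = −[(0.55)(-0.05) − (-0.25)(-0.10)] = 0.0525
  C_33 = (0.55)(0.95) − (-0.45)(-0.10) = 0.4775
det(I−A) = Σ_j (I−A)_1j·C_1j = (0.55)(0.9425) + (-0.45)(0.1100) + (-0.25)(0.2050) = 0.417625
adj(I−A) = Cᵀ =
  [ 0.9425   0.4875   0.2600]
  [ 0.1100   0.5000   0.0525]
  [ 0.2050   0.1725   0.4775]
(I − A)⁻¹ = adj(I−A) / det(I−A) ≈
  [   2.2568     1.1673     0.6226]
  [   0.2634     1.1972     0.1257]
  [   0.4909     0.4130     1.1434]
Δx = (I − A)⁻¹ Δd with Δd having +75 in the Brewing component and 0 elsewhere.
So Δx_3 = L_33 · (+75), where L_33 = adj(I−A)_33 / det(I−A) = 0.4775 / 0.417625.
Δx_3 = 0.4775 × (+75) / 0.417625 = 35.8125 / 0.417625 ≈ 85.75.

Δx_3 = 85.75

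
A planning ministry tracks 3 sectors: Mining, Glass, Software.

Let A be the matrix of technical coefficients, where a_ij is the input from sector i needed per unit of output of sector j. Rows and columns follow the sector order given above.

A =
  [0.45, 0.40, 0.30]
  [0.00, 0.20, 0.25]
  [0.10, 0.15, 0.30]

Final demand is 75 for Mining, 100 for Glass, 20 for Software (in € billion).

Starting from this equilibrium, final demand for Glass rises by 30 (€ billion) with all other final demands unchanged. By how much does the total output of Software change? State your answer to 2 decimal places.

Δx_3 = 14.50

I − A =
  [   0.55    -0.40    -0.30]
  [   0.00     0.80    -0.25]
  [  -0.10    -0.15     0.70]
Cofactors of I−A, C_ij = (−1)^(i+j)·(minor ij) (rows/columns in the sector order above):
  C_11 = (0.80)(0.70) − (-0.25)(-0.15) = 0.5225
  C_12 = −[(0.00)(0.70) − (-0.25)(-0.10)] = 0.0250
  C_13 = (0.00)(-0.15) − (0.80)(-0.10) = 0.0800
  C_21 = −[(-0.40)(0.70) − (-0.30)(-0.15)] = 0.3250
  C_22 = (0.55)(0.70) − (-0.30)(-0.10) = 0.3550
  C_23 = −[(0.55)(-0.15) − (-0.40)(-0.10)] = 0.1225
  C_31 = (-0.40)(-0.25) − (-0.30)(0.80) = 0.3400
  C_32 = −[(0.55)(-0.25) − (-0.30)(0.00)] = 0.1375
  C_33 = (0.55)(0.80) − (-0.40)(0.00) = 0.4400
det(I−A) = Σ_j (I−A)_1j·C_1j = (0.55)(0.5225) + (-0.40)(0.0250) + (-0.30)(0.0800) = 0.253375
adj(I−A) = Cᵀ =
  [ 0.5225   0.3250   0.3400]
  [ 0.0250   0.3550   0.1375]
  [ 0.0800   0.1225   0.4400]
(I − A)⁻¹ = adj(I−A) / det(I−A) ≈
  [   2.0622     1.2827     1.3419]
  [   0.0987     1.4011     0.5427]
  [   0.3157     0.4835     1.7366]
Δx = (I − A)⁻¹ Δd with Δd having +30 in the Glass component and 0 elsewhere.
So Δx_3 = L_32 · (+30), where L_32 = adj(I−A)_32 / det(I−A) = 0.1225 / 0.253375.
Δx_3 = 0.1225 × (+30) / 0.253375 = 3.675 / 0.253375 ≈ 14.50.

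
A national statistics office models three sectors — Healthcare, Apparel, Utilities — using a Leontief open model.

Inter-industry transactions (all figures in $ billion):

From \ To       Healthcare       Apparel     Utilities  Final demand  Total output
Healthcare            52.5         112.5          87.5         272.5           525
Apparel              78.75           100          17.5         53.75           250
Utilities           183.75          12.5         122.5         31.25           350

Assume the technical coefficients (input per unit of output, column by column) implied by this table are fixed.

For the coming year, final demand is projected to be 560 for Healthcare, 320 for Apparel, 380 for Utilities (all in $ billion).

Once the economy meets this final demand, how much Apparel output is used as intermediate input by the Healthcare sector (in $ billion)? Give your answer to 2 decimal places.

Technical coefficients a_ij = z_ij / X_j:
  a_11 = 52.5/525 = 0.10, a_21 = 78.75/525 = 0.15, a_31 = 183.75/525 = 0.35
  a_12 = 112.5/250 = 0.45, a_22 = 100/250 = 0.40, a_32 = 12.5/250 = 0.05
  a_13 = 87.5/350 = 0.25, a_23 = 17.5/350 = 0.05, a_33 = 122.5/350 = 0.35
I − A =
  [   0.90    -0.45    -0.25]
  [  -0.15     0.60    -0.05]
  [  -0.35    -0.05     0.65]
Cofactors of I−A, C_ij = (−1)^(i+j)·(minor ij) (rows/columns in the sector order above):
  C_11 = (0.60)(0.65) − (-0.05)(-0.05) = 0.3875
  C_12 = −[(-0.15)(0.65) − (-0.05)(-0.35)] = 0.1150
  C_13 = (-0.15)(-0.05) − (0.60)(-0.35) = 0.2175
  C_21 = −[(-0.45)(0.65) − (-0.25)(-0.05)] = 0.3050
  C_22 = (0.90)(0.65) − (-0.25)(-0.35) = 0.4975
  C_23 = −[(0.90)(-0.05) − (-0.45)(-0.35)] = 0.2025
  C_31 = (-0.45)(-0.05) − (-0.25)(0.60) = 0.1725
  C_32 = −[(0.90)(-0.05) − (-0.25)(-0.15)] = 0.0825
  C_33 = (0.90)(0.60) − (-0.45)(-0.15) = 0.4725
det(I−A) = Σ_j (I−A)_1j·C_1j = (0.90)(0.3875) + (-0.45)(0.1150) + (-0.25)(0.2175) = 0.242625
adj(I−A) = Cᵀ =
  [ 0.3875   0.3050   0.1725]
  [ 0.1150   0.4975   0.0825]
  [ 0.2175   0.2025   0.4725]
(I − A)⁻¹ = adj(I−A) / det(I−A) ≈
  [   1.5971     1.2571     0.7110]
  [   0.4740     2.0505     0.3400]
  [   0.8964     0.8346     1.9474]
First solve x = (I − A)⁻¹ d = adj(I−A)·d / det(I−A); in particular x_1 = (0.3875·560 + 0.3050·320 + 0.1725·380) / 0.242625 = 380.15 / 0.242625 ≈ 1566.8212.
Intermediate flow from 2 to 1: z_21 = a_21 · x_1 = 0.15 × 380.15 / 0.242625 = 57.0225 / 0.242625 ≈ 235.02.

z_21 = 235.02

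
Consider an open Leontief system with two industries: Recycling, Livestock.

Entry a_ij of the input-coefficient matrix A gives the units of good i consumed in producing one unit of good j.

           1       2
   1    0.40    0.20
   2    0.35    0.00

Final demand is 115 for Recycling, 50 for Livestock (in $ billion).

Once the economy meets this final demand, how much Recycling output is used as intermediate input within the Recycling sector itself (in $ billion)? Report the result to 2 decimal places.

I − A =
  [   0.60    -0.20]
  [  -0.35     1.00]
det(I−A) = (0.60)(1.00) − (-0.20)(-0.35) = 0.5300
adj(I−A) = [[1.00, 0.20], [0.35, 0.60]]
(I − A)⁻¹ = adj(I−A) / det(I−A) ≈
  [   1.8868     0.3774]
  [   0.6604     1.1321]
First solve x = (I − A)⁻¹ d = adj(I−A)·d / det(I−A); in particular x_1 = (1.00·115 + 0.20·50) / 0.5300 = 125.00 / 0.5300 ≈ 235.8491.
Intermediate flow from 1 to 1: z_11 = a_11 · x_1 = 0.40 × 125.00 / 0.5300 = 50.00 / 0.5300 ≈ 94.34.

z_11 = 94.34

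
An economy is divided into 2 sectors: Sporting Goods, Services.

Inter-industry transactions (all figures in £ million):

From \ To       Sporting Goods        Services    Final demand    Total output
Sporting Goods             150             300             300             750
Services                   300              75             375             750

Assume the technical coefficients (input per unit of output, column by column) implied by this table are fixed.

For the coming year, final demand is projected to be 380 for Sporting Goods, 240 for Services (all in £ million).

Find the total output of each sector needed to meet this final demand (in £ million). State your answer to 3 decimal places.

Technical coefficients a_ij = z_ij / X_j:
  a_11 = 150/750 = 0.20, a_21 = 300/750 = 0.40
  a_12 = 300/750 = 0.40, a_22 = 75/750 = 0.10
I − A =
  [   0.80    -0.40]
  [  -0.40     0.90]
det(I−A) = (0.80)(0.90) − (-0.40)(-0.40) = 0.5600
adj(I−A) = [[0.90, 0.40], [0.40, 0.80]]
(I − A)⁻¹ = adj(I−A) / det(I−A) ≈
  [   1.6071     0.7143]
  [   0.7143     1.4286]
x = (I − A)⁻¹ d = adj(I−A)·d / det(I−A), with det(I−A) = 0.5600:
  x_1 = (0.90·380 + 0.40·240) / 0.5600 = 438.00 / 0.5600 ≈ 782.143
  x_2 = (0.40·380 + 0.80·240) / 0.5600 = 344.00 / 0.5600 ≈ 614.286

x_1 = 782.143, x_2 = 614.286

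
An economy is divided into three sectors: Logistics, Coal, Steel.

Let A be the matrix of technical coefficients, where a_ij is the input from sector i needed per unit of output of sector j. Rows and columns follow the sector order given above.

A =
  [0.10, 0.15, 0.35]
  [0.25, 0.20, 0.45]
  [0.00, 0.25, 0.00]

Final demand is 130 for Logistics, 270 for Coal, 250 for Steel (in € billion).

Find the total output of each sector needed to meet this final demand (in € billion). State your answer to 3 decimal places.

x_1 = 429.721, x_2 = 712.626, x_3 = 428.156

I − A =
  [   0.90    -0.15    -0.35]
  [  -0.25     0.80    -0.45]
  [   0.00    -0.25     1.00]
Cofactors of I−A, C_ij = (−1)^(i+j)·(minor ij) (rows/columns in the sector order above):
  C_11 = (0.80)(1.00) − (-0.45)(-0.25) = 0.6875
  C_12 = −[(-0.25)(1.00) − (-0.45)(0.00)] = 0.2500
  C_13 = (-0.25)(-0.25) − (0.80)(0.00) = 0.0625
  C_21 = −[(-0.15)(1.00) − (-0.35)(-0.25)] = 0.2375
  C_22 = (0.90)(1.00) − (-0.35)(0.00) = 0.9000
  C_23 = −[(0.90)(-0.25) − (-0.15)(0.00)] = 0.2250
  C_31 = (-0.15)(-0.45) − (-0.35)(0.80) = 0.3475
  C_32 = −[(0.90)(-0.45) − (-0.35)(-0.25)] = 0.4925
  C_33 = (0.90)(0.80) − (-0.15)(-0.25) = 0.6825
det(I−A) = Σ_j (I−A)_1j·C_1j = (0.90)(0.6875) + (-0.15)(0.2500) + (-0.35)(0.0625) = 0.559375
adj(I−A) = Cᵀ =
  [ 0.6875   0.2375   0.3475]
  [ 0.2500   0.9000   0.4925]
  [ 0.0625   0.2250   0.6825]
(I − A)⁻¹ = adj(I−A) / det(I−A) ≈
  [   1.2291     0.4246     0.6212]
  [   0.4469     1.6089     0.8804]
  [   0.1117     0.4022     1.2201]
x = (I − A)⁻¹ d = adj(I−A)·d / det(I−A), with det(I−A) = 0.559375:
  x_1 = (0.6875·130 + 0.2375·270 + 0.3475·250) / 0.559375 = 240.375 / 0.559375 ≈ 429.721
  x_2 = (0.2500·130 + 0.9000·270 + 0.4925·250) / 0.559375 = 398.625 / 0.559375 ≈ 712.626
  x_3 = (0.0625·130 + 0.2250·270 + 0.6825·250) / 0.559375 = 239.50 / 0.559375 ≈ 428.156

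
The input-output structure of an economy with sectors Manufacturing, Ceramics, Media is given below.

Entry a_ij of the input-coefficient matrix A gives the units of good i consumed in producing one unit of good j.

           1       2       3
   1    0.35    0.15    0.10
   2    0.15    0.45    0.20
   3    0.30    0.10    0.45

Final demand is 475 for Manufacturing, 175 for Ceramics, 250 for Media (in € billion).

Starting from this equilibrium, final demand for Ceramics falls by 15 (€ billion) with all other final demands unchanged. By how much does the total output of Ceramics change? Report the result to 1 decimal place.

I − A =
  [   0.65    -0.15    -0.10]
  [  -0.15     0.55    -0.20]
  [  -0.30    -0.10     0.55]
Cofactors of I−A, C_ij = (−1)^(i+j)·(minor ij) (rows/columns in the sector order above):
  C_11 = (0.55)(0.55) − (-0.20)(-0.10) = 0.2825
  C_12 = −[(-0.15)(0.55) − (-0.20)(-0.30)] = 0.1425
  C_13 = (-0.15)(-0.10) − (0.55)(-0.30) = 0.1800
  C_21 = −[(-0.15)(0.55) − (-0.10)(-0.10)] = 0.0925
  C_22 = (0.65)(0.55) − (-0.10)(-0.30) = 0.3275
  C_23 = −[(0.65)(-0.10) − (-0.15)(-0.30)] = 0.1100
  C_31 = (-0.15)(-0.20) − (-0.10)(0.55) = 0.0850
  C_32 = −[(0.65)(-0.20) − (-0.10)(-0.15)] = 0.1450
  C_33 = (0.65)(0.55) − (-0.15)(-0.15) = 0.3350
det(I−A) = Σ_j (I−A)_1j·C_1j = (0.65)(0.2825) + (-0.15)(0.1425) + (-0.10)(0.1800) = 0.14425
adj(I−A) = Cᵀ =
  [ 0.2825   0.0925   0.0850]
  [ 0.1425   0.3275   0.1450]
  [ 0.1800   0.1100   0.3350]
(I − A)⁻¹ = adj(I−A) / det(I−A) ≈
  [   1.9584     0.6412     0.5893]
  [   0.9879     2.2704     1.0052]
  [   1.2478     0.7626     2.3224]
Δx = (I − A)⁻¹ Δd with Δd having -15 in the Ceramics component and 0 elsewhere.
So Δx_2 = L_22 · (-15), where L_22 = adj(I−A)_22 / det(I−A) = 0.3275 / 0.14425.
Δx_2 = 0.3275 × (-15) / 0.14425 = -4.9125 / 0.14425 ≈ -34.1.

Δx_2 = -34.1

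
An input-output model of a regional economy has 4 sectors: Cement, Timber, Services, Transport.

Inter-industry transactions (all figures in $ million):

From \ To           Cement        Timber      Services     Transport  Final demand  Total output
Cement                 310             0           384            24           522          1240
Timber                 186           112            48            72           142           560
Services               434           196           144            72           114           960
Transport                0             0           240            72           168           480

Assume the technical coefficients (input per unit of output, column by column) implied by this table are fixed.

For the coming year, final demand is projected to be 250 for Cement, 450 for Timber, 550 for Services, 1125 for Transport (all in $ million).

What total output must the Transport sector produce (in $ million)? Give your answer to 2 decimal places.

Technical coefficients a_ij = z_ij / X_j:
  a_11 = 310/1240 = 0.25, a_21 = 186/1240 = 0.15, a_31 = 434/1240 = 0.35, a_41 = 0/1240 = 0.00
  a_12 = 0/560 = 0.00, a_22 = 112/560 = 0.20, a_32 = 196/560 = 0.35, a_42 = 0/560 = 0.00
  a_13 = 384/960 = 0.40, a_23 = 48/960 = 0.05, a_33 = 144/960 = 0.15, a_43 = 240/960 = 0.25
  a_14 = 24/480 = 0.05, a_24 = 72/480 = 0.15, a_34 = 72/480 = 0.15, a_44 = 72/480 = 0.15
I − A =
  [   0.75     0.00    -0.40    -0.05]
  [  -0.15     0.80    -0.05    -0.15]
  [  -0.35    -0.35     0.85    -0.15]
  [   0.00     0.00    -0.25     0.85]
Compute the cofactors C_ij = (−1)^(i+j)·(3×3 minor ij) of I−A; the adjugate is their transpose:
adj(I−A) = Cᵀ =
  [ 0.520000   0.123375   0.282000   0.102125]
  [ 0.130750   0.390375   0.112875   0.096500]
  [ 0.282625   0.223125   0.510000   0.146000]
  [ 0.083125   0.065625   0.150000   0.363875]
det(I−A) = Σ_j (I−A)_1j·C_1j = (0.75)(0.520000) + (0.00)(0.130750) + (-0.40)(0.282625) + (-0.05)(0.083125) = 0.27279375
(I − A)⁻¹ = adj(I−A) / det(I−A) ≈
  [   1.9062     0.4523     1.0337     0.3744]
  [   0.4793     1.4310     0.4138     0.3537]
  [   1.0360     0.8179     1.8695     0.5352]
  [   0.3047     0.2406     0.5499     1.3339]
x = (I − A)⁻¹ d = adj(I−A)·d / det(I−A), with det(I−A) = 0.27279375:
  x_1 = (0.520000·250 + 0.123375·450 + 0.282000·550 + 0.102125·1125) / 0.27279375 = 455.509375 / 0.27279375 ≈ 1669.79
  x_2 = (0.130750·250 + 0.390375·450 + 0.112875·550 + 0.096500·1125) / 0.27279375 = 379.00 / 0.27279375 ≈ 1389.33
  x_3 = (0.282625·250 + 0.223125·450 + 0.510000·550 + 0.146000·1125) / 0.27279375 = 615.8125 / 0.27279375 ≈ 2257.43
  x_4 = (0.083125·250 + 0.065625·450 + 0.150000·550 + 0.363875·1125) / 0.27279375 = 542.171875 / 0.27279375 ≈ 1987.48

x_4 = 1987.48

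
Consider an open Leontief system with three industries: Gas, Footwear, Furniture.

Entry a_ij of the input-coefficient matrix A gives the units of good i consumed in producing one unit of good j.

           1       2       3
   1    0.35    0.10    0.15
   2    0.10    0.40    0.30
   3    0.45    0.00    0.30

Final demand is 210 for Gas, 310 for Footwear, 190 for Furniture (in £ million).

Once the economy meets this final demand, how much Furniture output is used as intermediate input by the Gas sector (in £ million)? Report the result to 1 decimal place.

z_31 = 281.7

I − A =
  [   0.65    -0.10    -0.15]
  [  -0.10     0.60    -0.30]
  [  -0.45     0.00     0.70]
Cofactors of I−A, C_ij = (−1)^(i+j)·(minor ij) (rows/columns in the sector order above):
  C_11 = (0.60)(0.70) − (-0.30)(0.00) = 0.4200
  C_12 = −[(-0.10)(0.70) − (-0.30)(-0.45)] = 0.2050
  C_13 = (-0.10)(0.00) − (0.60)(-0.45) = 0.2700
  C_21 = −[(-0.10)(0.70) − (-0.15)(0.00)] = 0.0700
  C_22 = (0.65)(0.70) − (-0.15)(-0.45) = 0.3875
  C_23 = −[(0.65)(0.00) − (-0.10)(-0.45)] = 0.0450
  C_31 = (-0.10)(-0.30) − (-0.15)(0.60) = 0.1200
  C_32 = −[(0.65)(-0.30) − (-0.15)(-0.10)] = 0.2100
  C_33 = (0.65)(0.60) − (-0.10)(-0.10) = 0.3800
det(I−A) = Σ_j (I−A)_1j·C_1j = (0.65)(0.4200) + (-0.10)(0.2050) + (-0.15)(0.2700) = 0.2120
adj(I−A) = Cᵀ =
  [ 0.4200   0.0700   0.1200]
  [ 0.2050   0.3875   0.2100]
  [ 0.2700   0.0450   0.3800]
(I − A)⁻¹ = adj(I−A) / det(I−A) ≈
  [   1.9811     0.3302     0.5660]
  [   0.9670     1.8278     0.9906]
  [   1.2736     0.2123     1.7925]
First solve x = (I − A)⁻¹ d = adj(I−A)·d / det(I−A); in particular x_1 = (0.4200·210 + 0.0700·310 + 0.1200·190) / 0.2120 = 132.70 / 0.2120 ≈ 625.943.
Intermediate flow from 3 to 1: z_31 = a_31 · x_1 = 0.45 × 132.70 / 0.2120 = 59.715 / 0.2120 ≈ 281.7.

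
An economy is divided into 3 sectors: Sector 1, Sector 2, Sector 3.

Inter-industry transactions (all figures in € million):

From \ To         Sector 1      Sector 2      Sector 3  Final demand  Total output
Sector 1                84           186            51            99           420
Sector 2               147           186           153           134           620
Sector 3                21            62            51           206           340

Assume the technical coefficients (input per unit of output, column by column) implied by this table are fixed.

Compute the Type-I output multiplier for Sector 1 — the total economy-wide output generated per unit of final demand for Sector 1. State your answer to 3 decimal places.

m_1 = 2.819

Technical coefficients a_ij = z_ij / X_j:
  a_11 = 84/420 = 0.20, a_21 = 147/420 = 0.35, a_31 = 21/420 = 0.05
  a_12 = 186/620 = 0.30, a_22 = 186/620 = 0.30, a_32 = 62/620 = 0.10
  a_13 = 51/340 = 0.15, a_23 = 153/340 = 0.45, a_33 = 51/340 = 0.15
I − A =
  [   0.80    -0.30    -0.15]
  [  -0.35     0.70    -0.45]
  [  -0.05    -0.10     0.85]
Cofactors of I−A, C_ij = (−1)^(i+j)·(minor ij) (rows/columns in the sector order above):
  C_11 = (0.70)(0.85) − (-0.45)(-0.10) = 0.5500
  C_12 = −[(-0.35)(0.85) − (-0.45)(-0.05)] = 0.3200
  C_13 = (-0.35)(-0.10) − (0.70)(-0.05) = 0.0700
  C_21 = −[(-0.30)(0.85) − (-0.15)(-0.10)] = 0.2700
  C_22 = (0.80)(0.85) − (-0.15)(-0.05) = 0.6725
  C_23 = −[(0.80)(-0.10) − (-0.30)(-0.05)] = 0.0950
  C_31 = (-0.30)(-0.45) − (-0.15)(0.70) = 0.2400
  C_32 = −[(0.80)(-0.45) − (-0.15)(-0.35)] = 0.4125
  C_33 = (0.80)(0.70) − (-0.30)(-0.35) = 0.4550
det(I−A) = Σ_j (I−A)_1j·C_1j = (0.80)(0.5500) + (-0.30)(0.3200) + (-0.15)(0.0700) = 0.3335
adj(I−A) = Cᵀ =
  [ 0.5500   0.2700   0.2400]
  [ 0.3200   0.6725   0.4125]
  [ 0.0700   0.0950   0.4550]
(I − A)⁻¹ = adj(I−A) / det(I−A) ≈
  [   1.6492     0.8096     0.7196]
  [   0.9595     2.0165     1.2369]
  [   0.2099     0.2849     1.3643]
The output multiplier for sector j is the column-j sum of the Leontief inverse (I − A)⁻¹ = adj(I−A) / det(I−A).
Column 1 of adj(I−A): (0.5500, 0.3200, 0.0700); det(I−A) = 0.3335.
m_1 = (0.5500 + 0.3200 + 0.0700) / 0.3335 = 0.94 / 0.3335 ≈ 2.819.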